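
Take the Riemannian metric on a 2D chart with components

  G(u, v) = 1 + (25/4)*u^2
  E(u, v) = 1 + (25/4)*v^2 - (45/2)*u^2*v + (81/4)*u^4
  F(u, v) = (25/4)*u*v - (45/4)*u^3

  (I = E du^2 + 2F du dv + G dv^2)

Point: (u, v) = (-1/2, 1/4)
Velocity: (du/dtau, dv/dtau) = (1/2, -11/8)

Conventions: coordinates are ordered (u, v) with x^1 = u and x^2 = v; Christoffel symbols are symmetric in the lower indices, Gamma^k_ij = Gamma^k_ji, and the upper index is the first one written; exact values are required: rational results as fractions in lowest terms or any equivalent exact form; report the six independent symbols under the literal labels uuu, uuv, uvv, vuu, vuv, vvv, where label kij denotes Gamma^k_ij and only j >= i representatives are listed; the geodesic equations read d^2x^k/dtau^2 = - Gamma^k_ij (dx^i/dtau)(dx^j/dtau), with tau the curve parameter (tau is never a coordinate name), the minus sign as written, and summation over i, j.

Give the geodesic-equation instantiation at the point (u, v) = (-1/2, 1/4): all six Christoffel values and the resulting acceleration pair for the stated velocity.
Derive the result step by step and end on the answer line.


E = 5/4, F = 5/8, G = 41/16 at the point
E_u = -9/2, E_v = -5/2, F_u = -55/8, F_v = -25/8, G_u = -25/4, G_v = 0
EG - F^2 = 45/16;  g^inv = (16/45) * [[41/16, -5/8], [-5/8, 5/4]]
first-kind symbols [ij,l] = (1/2)(d_i g_jl + d_j g_il - d_l g_ij): [uu,u] = E_u/2 = -9/4, [uu,v] = F_u - E_v/2 = -45/8, [uv,u] = E_v/2 = -5/4, [uv,v] = G_u/2 = -25/8, [vv,u] = F_v - G_u/2 = 0, [vv,v] = G_v/2 = 0
Gamma^u_ij = (G*[ij,u] - F*[ij,v])/(EG - F^2), Gamma^v_ij = (E*[ij,v] - F*[ij,u])/(EG - F^2)
Gamma_uuu = -4/5, Gamma_uuv = -4/9, Gamma_uvv = 0, Gamma_vuu = -2, Gamma_vuv = -10/9, Gamma_vvv = 0
d^2u/dtau^2 = -(Gamma_uuu*(1/2)^2 + 2*Gamma_uuv*(1/2)*(-11/8) + Gamma_uvv*(-11/8)^2) = -37/90
d^2v/dtau^2 = -(Gamma_vuu*(1/2)^2 + 2*Gamma_vuv*(1/2)*(-11/8) + Gamma_vvv*(-11/8)^2) = -37/36

Answer: Gamma_uuu = -4/5, Gamma_uuv = -4/9, Gamma_uvv = 0, Gamma_vuu = -2, Gamma_vuv = -10/9, Gamma_vvv = 0; accelerations (d^2u/dtau^2, d^2v/dtau^2) = (-37/90, -37/36)


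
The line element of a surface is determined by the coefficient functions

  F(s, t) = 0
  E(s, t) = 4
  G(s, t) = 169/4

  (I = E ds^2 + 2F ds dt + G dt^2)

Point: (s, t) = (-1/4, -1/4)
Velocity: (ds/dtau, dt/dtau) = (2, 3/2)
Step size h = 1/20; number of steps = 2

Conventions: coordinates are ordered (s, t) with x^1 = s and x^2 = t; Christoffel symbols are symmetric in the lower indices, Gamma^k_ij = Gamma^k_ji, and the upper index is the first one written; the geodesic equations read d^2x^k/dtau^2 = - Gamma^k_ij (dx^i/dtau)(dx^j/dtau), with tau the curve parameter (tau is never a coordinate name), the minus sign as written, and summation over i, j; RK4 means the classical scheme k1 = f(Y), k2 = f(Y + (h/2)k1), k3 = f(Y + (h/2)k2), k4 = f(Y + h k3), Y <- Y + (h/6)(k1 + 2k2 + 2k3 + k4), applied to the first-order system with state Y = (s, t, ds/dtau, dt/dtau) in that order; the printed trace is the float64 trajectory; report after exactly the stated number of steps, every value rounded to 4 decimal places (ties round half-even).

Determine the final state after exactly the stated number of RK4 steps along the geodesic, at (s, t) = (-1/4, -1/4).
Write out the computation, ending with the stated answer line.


f(Y) = (ds/dtau, dt/dtau, -Gamma^s_ij Y'^i Y'^j, -Gamma^t_ij Y'^i Y'^j) with the Gammas evaluated at the stage position; h = 0.050000; intermediate values shown to 6 dp
step 0: s = -0.2500, t = -0.2500, ds/dtau = 2.0000, dt/dtau = 1.5000
step 1:
  k1: at (s, t) = (-0.250000, -0.250000), (ds/dtau, dt/dtau) = (2.000000, 1.500000); Gamma_sss = 0.000000, Gamma_sst = 0.000000, Gamma_stt = 0.000000, Gamma_tss = 0.000000, Gamma_tst = 0.000000, Gamma_ttt = 0.000000; k1 = (2.000000, 1.500000, 0.000000, 0.000000)
  k2: at (s, t) = (-0.200000, -0.212500), (ds/dtau, dt/dtau) = (2.000000, 1.500000); Gamma_sss = 0.000000, Gamma_sst = 0.000000, Gamma_stt = 0.000000, Gamma_tss = 0.000000, Gamma_tst = 0.000000, Gamma_ttt = 0.000000; k2 = (2.000000, 1.500000, 0.000000, 0.000000)
  k3: at (s, t) = (-0.200000, -0.212500), (ds/dtau, dt/dtau) = (2.000000, 1.500000); Gamma_sss = 0.000000, Gamma_sst = 0.000000, Gamma_stt = 0.000000, Gamma_tss = 0.000000, Gamma_tst = 0.000000, Gamma_ttt = 0.000000; k3 = (2.000000, 1.500000, 0.000000, 0.000000)
  k4: at (s, t) = (-0.150000, -0.175000), (ds/dtau, dt/dtau) = (2.000000, 1.500000); Gamma_sss = 0.000000, Gamma_sst = 0.000000, Gamma_stt = 0.000000, Gamma_tss = 0.000000, Gamma_tst = 0.000000, Gamma_ttt = 0.000000; k4 = (2.000000, 1.500000, 0.000000, 0.000000)
  Y <- Y + (h/6)(k1 + 2k2 + 2k3 + k4): s = -0.1500, t = -0.1750, ds/dtau = 2.0000, dt/dtau = 1.5000
step 2:
  k1: at (s, t) = (-0.150000, -0.175000), (ds/dtau, dt/dtau) = (2.000000, 1.500000); Gamma_sss = 0.000000, Gamma_sst = 0.000000, Gamma_stt = 0.000000, Gamma_tss = 0.000000, Gamma_tst = 0.000000, Gamma_ttt = 0.000000; k1 = (2.000000, 1.500000, 0.000000, 0.000000)
  k2: at (s, t) = (-0.100000, -0.137500), (ds/dtau, dt/dtau) = (2.000000, 1.500000); Gamma_sss = 0.000000, Gamma_sst = 0.000000, Gamma_stt = 0.000000, Gamma_tss = 0.000000, Gamma_tst = 0.000000, Gamma_ttt = 0.000000; k2 = (2.000000, 1.500000, 0.000000, 0.000000)
  k3: at (s, t) = (-0.100000, -0.137500), (ds/dtau, dt/dtau) = (2.000000, 1.500000); Gamma_sss = 0.000000, Gamma_sst = 0.000000, Gamma_stt = 0.000000, Gamma_tss = 0.000000, Gamma_tst = 0.000000, Gamma_ttt = 0.000000; k3 = (2.000000, 1.500000, 0.000000, 0.000000)
  k4: at (s, t) = (-0.050000, -0.100000), (ds/dtau, dt/dtau) = (2.000000, 1.500000); Gamma_sss = 0.000000, Gamma_sst = 0.000000, Gamma_stt = 0.000000, Gamma_tss = 0.000000, Gamma_tst = 0.000000, Gamma_ttt = 0.000000; k4 = (2.000000, 1.500000, 0.000000, 0.000000)
  Y <- Y + (h/6)(k1 + 2k2 + 2k3 + k4): s = -0.0500, t = -0.1000, ds/dtau = 2.0000, dt/dtau = 1.5000

Answer: s = -0.0500, t = -0.1000, ds/dtau = 2.0000, dt/dtau = 1.5000


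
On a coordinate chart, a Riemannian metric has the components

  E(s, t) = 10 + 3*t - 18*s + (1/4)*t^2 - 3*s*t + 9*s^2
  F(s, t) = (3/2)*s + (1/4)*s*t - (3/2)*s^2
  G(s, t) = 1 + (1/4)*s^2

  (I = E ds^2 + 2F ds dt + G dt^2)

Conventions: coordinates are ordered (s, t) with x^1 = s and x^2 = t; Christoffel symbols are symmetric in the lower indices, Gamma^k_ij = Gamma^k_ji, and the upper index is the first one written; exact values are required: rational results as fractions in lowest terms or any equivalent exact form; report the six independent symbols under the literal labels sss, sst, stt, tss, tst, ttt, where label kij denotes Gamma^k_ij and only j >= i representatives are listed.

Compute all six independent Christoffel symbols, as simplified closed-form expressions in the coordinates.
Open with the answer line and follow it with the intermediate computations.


Answer: Gamma_sss = (36*s - 6*t - 36)/(37*s^2 - 12*s*t - 72*s + t^2 + 12*t + 40), Gamma_sst = (-6*s + t + 6)/(37*s^2 - 12*s*t - 72*s + t^2 + 12*t + 40), Gamma_stt = 0, Gamma_tss = -6*s/(37*s^2 - 12*s*t - 72*s + t^2 + 12*t + 40), Gamma_tst = s/(37*s^2 - 12*s*t - 72*s + t^2 + 12*t + 40), Gamma_ttt = 0

E = 10 + 3*t - 18*s + (1/4)*t^2 - 3*s*t + 9*s^2; F = (3/2)*s + (1/4)*s*t - (3/2)*s^2; G = 1 + (1/4)*s^2
Gamma^k_ij = (1/2) g^{kl} (d_i g_jl + d_j g_il - d_l g_ij), with g^inv = (1/(EG-F^2)) [[G, -F], [-F, E]]
first partials: E_s = -18 - 3*t + 18*s, E_t = 3 + (1/2)*t - 3*s, F_s = 3/2 + (1/4)*t - 3*s, F_t = (1/4)*s, G_s = (1/2)*s, G_t = 0
D = EG - F^2 = 10 + 3*t - 18*s + (1/4)*t^2 - 3*s*t + (37/4)*s^2
expanded: Gamma^s_ss = (G E_s - 2F F_s + F E_t)/(2D), Gamma^s_st = (G E_t - F G_s)/(2D), Gamma^s_tt = (2G F_t - G G_s - F G_t)/(2D), Gamma^t_ss = (2E F_s - E E_t - F E_s)/(2D), Gamma^t_st = (E G_s - F E_t)/(2D), Gamma^t_tt = (E G_t - 2F F_t + F G_s)/(2D); substitute and cancel common factors


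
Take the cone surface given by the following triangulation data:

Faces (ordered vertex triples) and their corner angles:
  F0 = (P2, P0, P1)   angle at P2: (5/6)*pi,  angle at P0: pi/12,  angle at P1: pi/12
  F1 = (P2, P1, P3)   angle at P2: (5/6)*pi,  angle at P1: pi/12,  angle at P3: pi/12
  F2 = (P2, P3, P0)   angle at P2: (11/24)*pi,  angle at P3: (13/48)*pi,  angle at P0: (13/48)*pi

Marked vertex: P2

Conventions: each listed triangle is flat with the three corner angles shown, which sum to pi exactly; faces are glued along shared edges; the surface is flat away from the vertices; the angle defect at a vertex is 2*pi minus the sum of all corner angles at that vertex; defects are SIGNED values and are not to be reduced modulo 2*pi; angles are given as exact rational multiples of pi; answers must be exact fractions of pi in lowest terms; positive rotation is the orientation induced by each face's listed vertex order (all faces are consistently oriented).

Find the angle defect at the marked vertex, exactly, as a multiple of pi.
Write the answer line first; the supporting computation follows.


Answer: defect(P2) = -pi/8

Sum of corner angles at P2: (17/8)*pi
defect = 2*pi - (17/8)*pi


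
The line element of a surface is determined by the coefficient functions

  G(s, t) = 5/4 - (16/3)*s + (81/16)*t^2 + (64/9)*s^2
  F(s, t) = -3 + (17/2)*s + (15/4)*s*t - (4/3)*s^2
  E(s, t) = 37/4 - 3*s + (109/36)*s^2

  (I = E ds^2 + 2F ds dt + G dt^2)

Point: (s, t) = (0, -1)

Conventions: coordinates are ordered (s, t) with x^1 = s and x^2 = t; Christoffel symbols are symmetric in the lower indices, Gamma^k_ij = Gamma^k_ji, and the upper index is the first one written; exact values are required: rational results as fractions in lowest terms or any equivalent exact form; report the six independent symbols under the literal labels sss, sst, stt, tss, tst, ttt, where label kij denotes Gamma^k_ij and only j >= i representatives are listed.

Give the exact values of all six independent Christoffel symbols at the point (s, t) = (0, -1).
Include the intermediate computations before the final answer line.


E = 37/4, F = -3, G = 101/16 at the point
E_s = -3, E_t = 0, F_s = 19/4, F_t = 0, G_s = -16/3, G_t = -81/8
EG - F^2 = 3161/64;  g^inv = (64/3161) * [[101/16, 3], [3, 37/4]]
first-kind symbols [ij,l] = (1/2)(d_i g_jl + d_j g_il - d_l g_ij): [ss,s] = E_s/2 = -3/2, [ss,t] = F_s - E_t/2 = 19/4, [st,s] = E_t/2 = 0, [st,t] = G_s/2 = -8/3, [tt,s] = F_t - G_s/2 = 8/3, [tt,t] = G_t/2 = -81/16
Gamma^s_ij = (G*[ij,s] - F*[ij,t])/(EG - F^2), Gamma^t_ij = (E*[ij,t] - F*[ij,s])/(EG - F^2)

Answer: Gamma_sss = 306/3161, Gamma_sst = -512/3161, Gamma_stt = 316/9483, Gamma_tss = 2524/3161, Gamma_tst = -4736/9483, Gamma_ttt = -2485/3161


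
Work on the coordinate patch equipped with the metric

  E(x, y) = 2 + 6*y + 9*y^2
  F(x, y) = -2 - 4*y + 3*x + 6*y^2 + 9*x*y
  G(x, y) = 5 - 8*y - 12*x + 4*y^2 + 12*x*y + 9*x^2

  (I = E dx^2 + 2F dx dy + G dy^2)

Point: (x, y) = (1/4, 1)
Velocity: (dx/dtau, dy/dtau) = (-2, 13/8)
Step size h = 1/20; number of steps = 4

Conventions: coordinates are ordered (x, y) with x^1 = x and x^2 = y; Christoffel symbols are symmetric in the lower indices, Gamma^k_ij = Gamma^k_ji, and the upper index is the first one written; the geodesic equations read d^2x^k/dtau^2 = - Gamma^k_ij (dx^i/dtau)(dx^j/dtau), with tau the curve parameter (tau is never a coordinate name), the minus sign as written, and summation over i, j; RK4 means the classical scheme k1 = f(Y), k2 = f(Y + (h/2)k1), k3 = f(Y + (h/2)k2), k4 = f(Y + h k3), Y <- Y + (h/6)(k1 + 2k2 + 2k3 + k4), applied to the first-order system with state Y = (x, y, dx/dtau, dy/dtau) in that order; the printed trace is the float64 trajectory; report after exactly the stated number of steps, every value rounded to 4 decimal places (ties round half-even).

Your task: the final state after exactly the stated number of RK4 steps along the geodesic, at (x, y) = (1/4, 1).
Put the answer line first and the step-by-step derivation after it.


Answer: x = -0.0960, y = 1.3328, dx/dtau = -1.5065, dy/dtau = 1.6876

f(Y) = (dx/dtau, dy/dtau, -Gamma^x_ij Y'^i Y'^j, -Gamma^y_ij Y'^i Y'^j) with the Gammas evaluated at the stage position; h = 0.050000; intermediate values shown to 6 dp
step 0: x = 0.2500, y = 1.0000, dx/dtau = -2.0000, dy/dtau = 1.6250
step 1:
  k1: at (x, y) = (0.250000, 1.000000), (dx/dtau, dy/dtau) = (-2.000000, 1.625000); Gamma_xxx = 0.000000, Gamma_xxy = 0.683274, Gamma_xyy = 0.455516, Gamma_yxx = 0.000000, Gamma_yxy = 0.128114, Gamma_yyy = 0.085409; k1 = (-2.000000, 1.625000, 3.238434, 0.607206)
  k2: at (x, y) = (0.200000, 1.040625), (dx/dtau, dy/dtau) = (-1.919039, 1.640180); Gamma_xxx = 0.000000, Gamma_xxy = 0.670080, Gamma_xyy = 0.446720, Gamma_yxx = 0.000000, Gamma_yxy = 0.110749, Gamma_yyy = 0.073832; k2 = (-1.919039, 1.640180, 3.016485, 0.498555)
  k3: at (x, y) = (0.202024, 1.041005), (dx/dtau, dy/dtau) = (-1.924588, 1.637464); Gamma_xxx = 0.000000, Gamma_xxy = 0.669585, Gamma_xyy = 0.446390, Gamma_yxx = 0.000000, Gamma_yxy = 0.111746, Gamma_yyy = 0.074497; k3 = (-1.924588, 1.637464, 3.023418, 0.504572)
  k4: at (x, y) = (0.153771, 1.081873), (dx/dtau, dy/dtau) = (-1.848829, 1.650229); Gamma_xxx = 0.000000, Gamma_xxy = 0.655999, Gamma_xyy = 0.437332, Gamma_yxx = 0.000000, Gamma_yxy = 0.096579, Gamma_yyy = 0.064386; k4 = (-1.848829, 1.650229, 2.811924, 0.413983)
  Y <- Y + (h/6)(k1 + 2k2 + 2k3 + k4): x = 0.1539, y = 1.0819, dx/dtau = -1.8489, dy/dtau = 1.6502
step 2:
  k1: at (x, y) = (0.153866, 1.081921), (dx/dtau, dy/dtau) = (-1.848915, 1.650229); Gamma_xxx = 0.000000, Gamma_xxy = 0.655964, Gamma_xyy = 0.437309, Gamma_yxx = 0.000000, Gamma_yxy = 0.096629, Gamma_yyy = 0.064420; k1 = (-1.848915, 1.650229, 2.811960, 0.414228)
  k2: at (x, y) = (0.107643, 1.123177), (dx/dtau, dy/dtau) = (-1.778616, 1.660584); Gamma_xxx = 0.000000, Gamma_xxy = 0.642047, Gamma_xyy = 0.428031, Gamma_yxx = 0.000000, Gamma_yxy = 0.083649, Gamma_yyy = 0.055766; k2 = (-1.778616, 1.660584, 2.612312, 0.340344)
  k3: at (x, y) = (0.109401, 1.123436), (dx/dtau, dy/dtau) = (-1.783608, 1.658737); Gamma_xxx = 0.000000, Gamma_xxy = 0.641739, Gamma_xyy = 0.427826, Gamma_yxx = 0.000000, Gamma_yxy = 0.084444, Gamma_yyy = 0.056296; k3 = (-1.783608, 1.658737, 2.620093, 0.344769)
  k4: at (x, y) = (0.064686, 1.164858), (dx/dtau, dy/dtau) = (-1.717911, 1.667467); Gamma_xxx = 0.000000, Gamma_xxy = 0.627864, Gamma_xyy = 0.418576, Gamma_yxx = 0.000000, Gamma_yxy = 0.073168, Gamma_yyy = 0.048779; k4 = (-1.717911, 1.667467, 2.433281, 0.283561)
  Y <- Y + (h/6)(k1 + 2k2 + 2k3 + k4): x = 0.0648, y = 1.1649, dx/dtau = -1.7180, dy/dtau = 1.6675
step 3:
  k1: at (x, y) = (0.064772, 1.164890), (dx/dtau, dy/dtau) = (-1.717998, 1.667462); Gamma_xxx = 0.000000, Gamma_xxy = 0.627842, Gamma_xyy = 0.418562, Gamma_yxx = 0.000000, Gamma_yxy = 0.073209, Gamma_yyy = 0.048806; k1 = (-1.717998, 1.667462, 2.433375, 0.283741)
  k2: at (x, y) = (0.021822, 1.206577), (dx/dtau, dy/dtau) = (-1.657164, 1.674556); Gamma_xxx = 0.000000, Gamma_xxy = 0.614027, Gamma_xyy = 0.409351, Gamma_yxx = 0.000000, Gamma_yxy = 0.063615, Gamma_yyy = 0.042410; k2 = (-1.657164, 1.674556, 2.259988, 0.234143)
  k3: at (x, y) = (0.023343, 1.206754), (dx/dtau, dy/dtau) = (-1.661499, 1.673316); Gamma_xxx = 0.000000, Gamma_xxy = 0.613835, Gamma_xyy = 0.409223, Gamma_yxx = 0.000000, Gamma_yxy = 0.064241, Gamma_yyy = 0.042828; k3 = (-1.661499, 1.673316, 2.267363, 0.237293)
  k4: at (x, y) = (-0.018303, 1.248556), (dx/dtau, dy/dtau) = (-1.604630, 1.679327); Gamma_xxx = 0.000000, Gamma_xxy = 0.600289, Gamma_xyy = 0.400193, Gamma_yxx = 0.000000, Gamma_yxy = 0.055935, Gamma_yyy = 0.037290; k4 = (-1.604630, 1.679327, 2.106597, 0.196294)
  Y <- Y + (h/6)(k1 + 2k2 + 2k3 + k4): x = -0.0182, y = 1.2486, dx/dtau = -1.6047, dy/dtau = 1.6793
step 4:
  k1: at (x, y) = (-0.018228, 1.248578), (dx/dtau, dy/dtau) = (-1.604709, 1.679320); Gamma_xxx = 0.000000, Gamma_xxy = 0.600276, Gamma_xyy = 0.400184, Gamma_yxx = 0.000000, Gamma_yxy = 0.055967, Gamma_yyy = 0.037312; k1 = (-1.604709, 1.679320, 2.106705, 0.196421)
  k2: at (x, y) = (-0.058345, 1.290561), (dx/dtau, dy/dtau) = (-1.552042, 1.684230); Gamma_xxx = 0.000000, Gamma_xxy = 0.586992, Gamma_xyy = 0.391328, Gamma_yxx = 0.000000, Gamma_yxy = 0.048930, Gamma_yyy = 0.032620; k2 = (-1.552042, 1.684230, 1.958736, 0.163273)
  k3: at (x, y) = (-0.057029, 1.290684), (dx/dtau, dy/dtau) = (-1.555741, 1.683402); Gamma_xxx = 0.000000, Gamma_xxy = 0.586871, Gamma_xyy = 0.391247, Gamma_yxx = 0.000000, Gamma_yxy = 0.049421, Gamma_yyy = 0.032947; k3 = (-1.555741, 1.683402, 1.965224, 0.165494)
  k4: at (x, y) = (-0.096015, 1.332748), (dx/dtau, dy/dtau) = (-1.506448, 1.687594); Gamma_xxx = 0.000000, Gamma_xxy = 0.573963, Gamma_xyy = 0.382642, Gamma_yxx = 0.000000, Gamma_yxy = 0.043344, Gamma_yyy = 0.028896; k4 = (-1.506448, 1.687594, 1.828586, 0.138089)
  Y <- Y + (h/6)(k1 + 2k2 + 2k3 + k4): x = -0.0960, y = 1.3328, dx/dtau = -1.5065, dy/dtau = 1.6876


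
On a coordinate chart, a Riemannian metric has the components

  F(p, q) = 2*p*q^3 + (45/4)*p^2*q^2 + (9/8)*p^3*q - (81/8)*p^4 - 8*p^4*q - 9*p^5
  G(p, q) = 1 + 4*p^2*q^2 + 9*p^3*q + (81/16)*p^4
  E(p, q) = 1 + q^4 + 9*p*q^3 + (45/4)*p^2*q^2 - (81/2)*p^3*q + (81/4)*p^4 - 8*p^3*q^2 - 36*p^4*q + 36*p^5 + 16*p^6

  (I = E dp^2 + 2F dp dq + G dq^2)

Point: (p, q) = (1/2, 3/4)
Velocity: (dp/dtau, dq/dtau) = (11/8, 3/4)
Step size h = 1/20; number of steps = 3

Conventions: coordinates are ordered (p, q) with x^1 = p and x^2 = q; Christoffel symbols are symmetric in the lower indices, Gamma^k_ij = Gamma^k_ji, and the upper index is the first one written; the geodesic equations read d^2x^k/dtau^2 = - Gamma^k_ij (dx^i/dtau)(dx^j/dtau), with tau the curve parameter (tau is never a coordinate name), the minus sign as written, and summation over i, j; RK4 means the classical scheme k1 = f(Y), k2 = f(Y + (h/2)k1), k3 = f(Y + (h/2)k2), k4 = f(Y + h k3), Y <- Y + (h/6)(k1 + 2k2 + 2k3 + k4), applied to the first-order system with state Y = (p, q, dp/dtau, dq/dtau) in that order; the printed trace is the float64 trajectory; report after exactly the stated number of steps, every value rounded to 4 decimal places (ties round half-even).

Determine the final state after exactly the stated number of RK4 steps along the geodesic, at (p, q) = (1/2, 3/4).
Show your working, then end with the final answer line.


f(Y) = (dp/dtau, dq/dtau, -Gamma^p_ij Y'^i Y'^j, -Gamma^q_ij Y'^i Y'^j) with the Gammas evaluated at the stage position; h = 0.050000; intermediate values shown to 6 dp
step 0: p = 0.5000, q = 0.7500, dp/dtau = 1.3750, dq/dtau = 0.7500
step 1:
  k1: at (p, q) = (0.500000, 0.750000), (dp/dtau, dq/dtau) = (1.375000, 0.750000); Gamma_ppp = -0.828105, Gamma_ppq = 0.752823, Gamma_pqq = 0.200753, Gamma_qpp = -1.739021, Gamma_qpq = 1.580928, Gamma_qqq = 0.421581; k1 = (1.375000, 0.750000, -0.099984, -0.209967)
  k2: at (p, q) = (0.534375, 0.768750), (dp/dtau, dq/dtau) = (1.372500, 0.744751); Gamma_ppp = -0.755711, Gamma_ppq = 0.623687, Gamma_pqq = 0.169085, Gamma_qpp = -2.033157, Gamma_qpq = 1.677962, Gamma_qqq = 0.454905; k2 = (1.372500, 0.744751, 0.054762, 0.147332)
  k3: at (p, q) = (0.534313, 0.768619), (dp/dtau, dq/dtau) = (1.376369, 0.753683); Gamma_ppp = -0.755586, Gamma_ppq = 0.623599, Gamma_pqq = 0.169065, Gamma_qpp = -2.033101, Gamma_qpq = 1.677956, Gamma_qqq = 0.454913; k3 = (1.376369, 0.753683, 0.041564, 0.111839)
  k4: at (p, q) = (0.568818, 0.787684), (dp/dtau, dq/dtau) = (1.377078, 0.755592); Gamma_ppp = -0.632504, Gamma_ppq = 0.479243, Gamma_pqq = 0.131849, Gamma_qpp = -2.311028, Gamma_qpq = 1.751044, Gamma_qqq = 0.481748; k4 = (1.377078, 0.755592, 0.126858, 0.463511)
  Y <- Y + (h/6)(k1 + 2k2 + 2k3 + k4): p = 0.5687, q = 0.7875, dp/dtau = 1.3768, dq/dtau = 0.7564
step 2:
  k1: at (p, q) = (0.568748, 0.787521), (dp/dtau, dq/dtau) = (1.376829, 0.756432); Gamma_ppp = -0.632284, Gamma_ppq = 0.479076, Gamma_pqq = 0.131808, Gamma_qpp = -2.311080, Gamma_qpq = 1.751084, Gamma_qqq = 0.481774; k1 = (1.376829, 0.756432, 0.125282, 0.457922)
  k2: at (p, q) = (0.603169, 0.806431), (dp/dtau, dq/dtau) = (1.379961, 0.767880); Gamma_ppp = -0.463404, Gamma_ppq = 0.325239, Gamma_pqq = 0.090672, Gamma_qpp = -2.560009, Gamma_qpq = 1.796734, Gamma_qqq = 0.500903; k2 = (1.379961, 0.767880, 0.139718, 0.771853)
  k3: at (p, q) = (0.603248, 0.806718), (dp/dtau, dq/dtau) = (1.380322, 0.775729); Gamma_ppp = -0.464209, Gamma_ppq = 0.325844, Gamma_pqq = 0.090833, Gamma_qpp = -2.559469, Gamma_qpq = 1.796579, Gamma_qqq = 0.500818; k3 = (1.380322, 0.775729, 0.131994, 0.727767)
  k4: at (p, q) = (0.637765, 0.826307), (dp/dtau, dq/dtau) = (1.383429, 0.792821); Gamma_ppp = -0.261724, Gamma_ppq = 0.171485, Gamma_pqq = 0.048365, Gamma_qpp = -2.766943, Gamma_qpq = 1.812935, Gamma_qqq = 0.511315; k4 = (1.383429, 0.792821, 0.094334, 0.997295)
  Y <- Y + (h/6)(k1 + 2k2 + 2k3 + k4): p = 0.6378, q = 0.8262, dp/dtau = 1.3832, dq/dtau = 0.7936
step 3:
  k1: at (p, q) = (0.637755, 0.826158), (dp/dtau, dq/dtau) = (1.383188, 0.793553); Gamma_ppp = -0.260944, Gamma_ppq = 0.170950, Gamma_pqq = 0.048217, Gamma_qpp = -2.767439, Gamma_qpq = 1.813007, Gamma_qqq = 0.511367; k1 = (1.383188, 0.793553, 0.093596, 0.992637)
  k2: at (p, q) = (0.672335, 0.845997), (dp/dtau, dq/dtau) = (1.385528, 0.818369); Gamma_ppp = -0.034584, Gamma_ppq = 0.021275, Gamma_pqq = 0.006064, Gamma_qpp = -2.927922, Gamma_qpq = 1.801210, Gamma_qqq = 0.513414; k2 = (1.385528, 0.818369, 0.014081, 1.192163)
  k3: at (p, q) = (0.672394, 0.846617), (dp/dtau, dq/dtau) = (1.383540, 0.823357); Gamma_ppp = -0.037912, Gamma_ppq = 0.023334, Gamma_pqq = 0.006650, Gamma_qpp = -2.926376, Gamma_qpq = 1.801143, Gamma_qqq = 0.513276; k3 = (1.383540, 0.823357, 0.014900, 1.150127)
  k4: at (p, q) = (0.706932, 0.867326), (dp/dtau, dq/dtau) = (1.383933, 0.851059); Gamma_ppp = 0.194567, Gamma_ppq = -0.113104, Gamma_pqq = -0.032530, Gamma_qpp = -3.035579, Gamma_qpq = 1.764619, Gamma_qqq = 0.507528; k4 = (1.383933, 0.851059, -0.082657, 1.289583)
  Y <- Y + (h/6)(k1 + 2k2 + 2k3 + k4): p = 0.7070, q = 0.8672, dp/dtau = 1.3838, dq/dtau = 0.8516

Answer: p = 0.7070, q = 0.8672, dp/dtau = 1.3838, dq/dtau = 0.8516


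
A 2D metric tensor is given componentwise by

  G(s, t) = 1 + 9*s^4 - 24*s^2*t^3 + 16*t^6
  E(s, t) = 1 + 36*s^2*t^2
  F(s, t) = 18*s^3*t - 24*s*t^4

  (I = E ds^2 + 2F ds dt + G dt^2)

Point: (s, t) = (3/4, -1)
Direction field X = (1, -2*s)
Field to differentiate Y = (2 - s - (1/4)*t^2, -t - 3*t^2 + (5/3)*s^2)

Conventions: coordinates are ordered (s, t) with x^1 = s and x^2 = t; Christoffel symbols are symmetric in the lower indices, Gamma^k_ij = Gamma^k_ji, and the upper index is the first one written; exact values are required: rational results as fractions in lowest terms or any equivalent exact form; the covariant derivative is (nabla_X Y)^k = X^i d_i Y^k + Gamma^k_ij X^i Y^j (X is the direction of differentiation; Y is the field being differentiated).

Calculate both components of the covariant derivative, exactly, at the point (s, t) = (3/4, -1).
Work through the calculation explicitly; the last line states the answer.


E = 85/4, F = -819/32, G = 8537/256 at the point
E_s = 54, E_t = -81/2, F_s = -435/8, F_t = 2547/32, G_s = 819/16, G_t = -273/2
EG - F^2 = 13721/256;  g^inv = (256/13721) * [[8537/256, 819/32], [819/32, 85/4]]
first-kind symbols [ij,l] = (1/2)(d_i g_jl + d_j g_il - d_l g_ij): [ss,s] = E_s/2 = 27, [ss,t] = F_s - E_t/2 = -273/8, [st,s] = E_t/2 = -81/4, [st,t] = G_s/2 = 819/32, [tt,s] = F_t - G_s/2 = 54, [tt,t] = G_t/2 = -273/4
Gamma^s_ij = (G*[ij,s] - F*[ij,t])/(EG - F^2), Gamma^t_ij = (E*[ij,t] - F*[ij,s])/(EG - F^2)
Gamma_sss = 6912/13721, Gamma_sst = -5184/13721, Gamma_stt = 13824/13721, Gamma_tss = -8736/13721, Gamma_tst = 6552/13721, Gamma_ttt = -17472/13721
X = (1, -3/2), Y = (1, -17/16) at the point

Answer: (nabla_X Y)^s = 72865/54884, (nabla_X Y)^t = -243953/27442


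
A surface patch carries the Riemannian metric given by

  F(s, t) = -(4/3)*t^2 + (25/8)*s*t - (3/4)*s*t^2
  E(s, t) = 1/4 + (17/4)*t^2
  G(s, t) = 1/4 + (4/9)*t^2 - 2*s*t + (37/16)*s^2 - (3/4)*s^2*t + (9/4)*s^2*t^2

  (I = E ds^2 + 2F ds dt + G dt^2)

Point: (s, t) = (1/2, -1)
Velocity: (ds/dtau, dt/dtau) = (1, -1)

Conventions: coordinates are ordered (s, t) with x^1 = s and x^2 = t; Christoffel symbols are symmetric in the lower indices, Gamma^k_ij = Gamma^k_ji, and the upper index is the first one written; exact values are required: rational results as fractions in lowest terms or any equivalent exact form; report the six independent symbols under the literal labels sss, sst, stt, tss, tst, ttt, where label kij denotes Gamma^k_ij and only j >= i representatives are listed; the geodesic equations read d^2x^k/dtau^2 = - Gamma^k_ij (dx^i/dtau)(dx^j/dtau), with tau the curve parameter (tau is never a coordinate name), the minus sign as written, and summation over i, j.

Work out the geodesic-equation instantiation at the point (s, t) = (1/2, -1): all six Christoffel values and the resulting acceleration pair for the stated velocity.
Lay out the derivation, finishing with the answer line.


E = 9/2, F = -157/48, G = 1741/576 at the point
E_s = 0, E_t = -17/2, F_s = -31/8, F_t = 239/48, G_s = 117/16, G_t = -461/144
EG - F^2 = 6689/2304;  g^inv = (2304/6689) * [[1741/576, 157/48], [157/48, 9/2]]
first-kind symbols [ij,l] = (1/2)(d_i g_jl + d_j g_il - d_l g_ij): [ss,s] = E_s/2 = 0, [ss,t] = F_s - E_t/2 = 3/8, [st,s] = E_t/2 = -17/4, [st,t] = G_s/2 = 117/32, [tt,s] = F_t - G_s/2 = 127/96, [tt,t] = G_t/2 = -461/288
Gamma^s_ij = (G*[ij,s] - F*[ij,t])/(EG - F^2), Gamma^t_ij = (E*[ij,t] - F*[ij,s])/(EG - F^2)
Gamma_sss = 2826/6689, Gamma_sst = -4087/13378, Gamma_stt = -68401/160536, Gamma_tss = 3888/6689, Gamma_tst = 5880/6689, Gamma_ttt = -13253/13378
d^2s/dtau^2 = -(Gamma_sss*(1)^2 + 2*Gamma_sst*(1)*(-1) + Gamma_stt*(-1)^2) = -97511/160536
d^2t/dtau^2 = -(Gamma_tss*(1)^2 + 2*Gamma_tst*(1)*(-1) + Gamma_ttt*(-1)^2) = 28997/13378

Answer: Gamma_sss = 2826/6689, Gamma_sst = -4087/13378, Gamma_stt = -68401/160536, Gamma_tss = 3888/6689, Gamma_tst = 5880/6689, Gamma_ttt = -13253/13378; accelerations (d^2s/dtau^2, d^2t/dtau^2) = (-97511/160536, 28997/13378)


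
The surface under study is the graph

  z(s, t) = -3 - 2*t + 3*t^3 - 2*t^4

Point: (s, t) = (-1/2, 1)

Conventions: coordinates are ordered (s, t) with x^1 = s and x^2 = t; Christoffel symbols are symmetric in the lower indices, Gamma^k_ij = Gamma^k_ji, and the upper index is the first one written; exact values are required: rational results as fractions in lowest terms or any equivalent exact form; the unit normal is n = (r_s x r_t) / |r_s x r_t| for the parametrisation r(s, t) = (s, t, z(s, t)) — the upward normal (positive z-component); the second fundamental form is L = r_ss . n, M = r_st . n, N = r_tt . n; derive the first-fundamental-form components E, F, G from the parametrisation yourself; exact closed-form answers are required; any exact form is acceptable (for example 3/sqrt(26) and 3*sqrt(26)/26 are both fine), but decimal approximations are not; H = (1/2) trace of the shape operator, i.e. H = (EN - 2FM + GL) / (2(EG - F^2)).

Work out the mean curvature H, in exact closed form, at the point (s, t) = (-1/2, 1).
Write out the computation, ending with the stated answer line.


z_s = 0, z_t = -1, z_ss = 0, z_st = 0, z_tt = -6
E = 1, F = 0, G = 2; answer radicand W^2 = 2
unnormalised second-form numerators: l = 0, m = 0, n = -6; L = l/sqrt(2), and similarly M = m/sqrt(W^2), N = n/sqrt(W^2)
H = (E*n - 2*F*m + G*l) / (2*(EG - F^2)*sqrt(W^2)); E*n - 2*F*m + G*l = -6, EG - F^2 = 2, so H = (-3/2)/sqrt(2)

Answer: H = -3*sqrt(2)/4


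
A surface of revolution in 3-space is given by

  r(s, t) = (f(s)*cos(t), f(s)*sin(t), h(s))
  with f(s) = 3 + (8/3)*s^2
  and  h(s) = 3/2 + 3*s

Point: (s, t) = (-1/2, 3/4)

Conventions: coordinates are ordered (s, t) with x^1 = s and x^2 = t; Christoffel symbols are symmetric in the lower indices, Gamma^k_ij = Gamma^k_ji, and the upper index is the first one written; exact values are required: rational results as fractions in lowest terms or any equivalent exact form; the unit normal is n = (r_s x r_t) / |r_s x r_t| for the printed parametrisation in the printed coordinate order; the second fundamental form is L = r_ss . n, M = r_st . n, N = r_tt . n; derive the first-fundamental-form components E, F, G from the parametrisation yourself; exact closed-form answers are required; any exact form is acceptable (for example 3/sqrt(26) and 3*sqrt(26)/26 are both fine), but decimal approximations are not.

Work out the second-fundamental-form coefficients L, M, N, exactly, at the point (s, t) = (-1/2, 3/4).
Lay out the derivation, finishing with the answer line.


f = 11/3, f' = -8/3, f'' = 16/3, h' = 3, h'' = 0
E = 145/9, F = 0, G = 121/9; answer radicand W^2 = 145/9
unnormalised second-form numerators: l = -16, m = 0, n = 11; L = l/sqrt(145/9), and similarly M = m/sqrt(W^2), N = n/sqrt(W^2)

Answer: L = -48*sqrt(145)/145, M = 0, N = 33*sqrt(145)/145


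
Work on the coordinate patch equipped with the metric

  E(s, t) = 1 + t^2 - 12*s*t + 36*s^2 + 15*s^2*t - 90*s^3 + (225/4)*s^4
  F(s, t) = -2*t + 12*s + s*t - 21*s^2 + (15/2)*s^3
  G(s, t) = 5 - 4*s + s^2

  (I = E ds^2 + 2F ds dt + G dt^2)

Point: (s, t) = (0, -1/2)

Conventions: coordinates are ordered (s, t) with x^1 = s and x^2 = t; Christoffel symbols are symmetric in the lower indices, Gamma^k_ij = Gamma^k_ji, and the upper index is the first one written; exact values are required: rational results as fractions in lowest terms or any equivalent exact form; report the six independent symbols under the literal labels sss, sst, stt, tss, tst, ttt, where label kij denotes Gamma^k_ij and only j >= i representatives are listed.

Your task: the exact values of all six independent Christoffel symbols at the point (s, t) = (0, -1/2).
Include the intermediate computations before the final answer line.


E = 5/4, F = 1, G = 5 at the point
E_s = 6, E_t = -1, F_s = 23/2, F_t = -2, G_s = -4, G_t = 0
EG - F^2 = 21/4;  g^inv = (4/21) * [[5, -1], [-1, 5/4]]
first-kind symbols [ij,l] = (1/2)(d_i g_jl + d_j g_il - d_l g_ij): [ss,s] = E_s/2 = 3, [ss,t] = F_s - E_t/2 = 12, [st,s] = E_t/2 = -1/2, [st,t] = G_s/2 = -2, [tt,s] = F_t - G_s/2 = 0, [tt,t] = G_t/2 = 0
Gamma^s_ij = (G*[ij,s] - F*[ij,t])/(EG - F^2), Gamma^t_ij = (E*[ij,t] - F*[ij,s])/(EG - F^2)

Answer: Gamma_sss = 4/7, Gamma_sst = -2/21, Gamma_stt = 0, Gamma_tss = 16/7, Gamma_tst = -8/21, Gamma_ttt = 0


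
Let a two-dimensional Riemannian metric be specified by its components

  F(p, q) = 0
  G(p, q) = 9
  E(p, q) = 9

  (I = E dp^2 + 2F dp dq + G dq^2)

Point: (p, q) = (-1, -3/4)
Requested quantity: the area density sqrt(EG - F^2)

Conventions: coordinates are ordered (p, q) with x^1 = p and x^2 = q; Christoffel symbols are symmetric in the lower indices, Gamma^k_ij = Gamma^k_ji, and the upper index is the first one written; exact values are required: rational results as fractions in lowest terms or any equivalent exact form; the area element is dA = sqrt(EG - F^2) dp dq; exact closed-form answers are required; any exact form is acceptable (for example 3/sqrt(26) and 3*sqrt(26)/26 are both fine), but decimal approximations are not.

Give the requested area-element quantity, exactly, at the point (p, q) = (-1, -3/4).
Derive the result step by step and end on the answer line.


E = 9, F = 0, G = 9; EG - F^2 = 81

Answer: sqrt(EG - F^2) = 9


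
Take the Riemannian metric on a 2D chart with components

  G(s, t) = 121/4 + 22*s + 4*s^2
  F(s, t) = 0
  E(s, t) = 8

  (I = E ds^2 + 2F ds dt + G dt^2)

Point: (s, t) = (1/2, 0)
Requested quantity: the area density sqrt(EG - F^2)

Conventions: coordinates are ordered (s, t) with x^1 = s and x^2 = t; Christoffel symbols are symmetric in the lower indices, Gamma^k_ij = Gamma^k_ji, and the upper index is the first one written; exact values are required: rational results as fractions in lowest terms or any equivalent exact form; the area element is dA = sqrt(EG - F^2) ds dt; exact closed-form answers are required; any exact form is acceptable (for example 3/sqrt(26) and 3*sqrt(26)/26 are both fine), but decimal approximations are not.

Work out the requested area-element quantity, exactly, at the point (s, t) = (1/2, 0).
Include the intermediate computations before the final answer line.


E = 8, F = 0, G = 169/4; EG - F^2 = 338

Answer: sqrt(EG - F^2) = 13*sqrt(2)


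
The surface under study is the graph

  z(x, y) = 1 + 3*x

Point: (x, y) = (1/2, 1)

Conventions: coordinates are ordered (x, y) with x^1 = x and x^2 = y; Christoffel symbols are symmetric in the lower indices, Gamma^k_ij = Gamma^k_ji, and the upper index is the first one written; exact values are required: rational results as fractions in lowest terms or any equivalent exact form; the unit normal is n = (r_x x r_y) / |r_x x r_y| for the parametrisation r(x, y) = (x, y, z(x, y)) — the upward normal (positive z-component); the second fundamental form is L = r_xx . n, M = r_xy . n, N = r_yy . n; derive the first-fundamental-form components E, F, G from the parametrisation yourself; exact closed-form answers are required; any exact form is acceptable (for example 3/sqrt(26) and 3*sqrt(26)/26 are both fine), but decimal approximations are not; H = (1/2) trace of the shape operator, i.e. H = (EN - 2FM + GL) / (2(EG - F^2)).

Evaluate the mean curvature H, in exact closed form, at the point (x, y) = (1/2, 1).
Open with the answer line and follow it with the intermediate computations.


Answer: H = 0

z_x = 3, z_y = 0, z_xx = 0, z_xy = 0, z_yy = 0
E = 10, F = 0, G = 1; answer radicand W^2 = 10
unnormalised second-form numerators: l = 0, m = 0, n = 0; L = l/sqrt(10), and similarly M = m/sqrt(W^2), N = n/sqrt(W^2)
H = (E*n - 2*F*m + G*l) / (2*(EG - F^2)*sqrt(W^2)); E*n - 2*F*m + G*l = 0, EG - F^2 = 10, so H = (0)/sqrt(10)


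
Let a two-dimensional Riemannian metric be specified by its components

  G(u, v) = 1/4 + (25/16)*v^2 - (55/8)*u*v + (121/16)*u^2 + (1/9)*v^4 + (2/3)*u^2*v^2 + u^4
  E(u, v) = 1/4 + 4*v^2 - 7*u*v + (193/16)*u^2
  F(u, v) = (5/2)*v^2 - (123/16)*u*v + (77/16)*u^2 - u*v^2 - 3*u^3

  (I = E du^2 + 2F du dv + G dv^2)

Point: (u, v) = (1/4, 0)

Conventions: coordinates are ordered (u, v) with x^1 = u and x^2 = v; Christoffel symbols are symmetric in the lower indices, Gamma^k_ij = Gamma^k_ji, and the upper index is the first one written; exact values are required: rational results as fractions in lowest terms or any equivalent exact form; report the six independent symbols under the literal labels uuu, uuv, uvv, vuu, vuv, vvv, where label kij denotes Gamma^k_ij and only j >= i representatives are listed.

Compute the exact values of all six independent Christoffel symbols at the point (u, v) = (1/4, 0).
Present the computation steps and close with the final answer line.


E = 257/256, F = 65/256, G = 93/128 at the point
E_u = 193/32, E_v = -7/4, F_u = 59/32, F_v = -123/64, G_u = 123/32, G_v = -55/32
EG - F^2 = 43577/65536;  g^inv = (65536/43577) * [[93/128, -65/256], [-65/256, 257/256]]
first-kind symbols [ij,l] = (1/2)(d_i g_jl + d_j g_il - d_l g_ij): [uu,u] = E_u/2 = 193/64, [uu,v] = F_u - E_v/2 = 87/32, [uv,u] = E_v/2 = -7/8, [uv,v] = G_u/2 = 123/64, [vv,u] = F_v - G_u/2 = -123/32, [vv,v] = G_v/2 = -55/64
Gamma^u_ij = (G*[ij,u] - F*[ij,v])/(EG - F^2), Gamma^v_ij = (E*[ij,v] - F*[ij,u])/(EG - F^2)

Answer: Gamma_uuu = 98352/43577, Gamma_uuv = -73644/43577, Gamma_uvv = -168724/43577, Gamma_vuu = 128692/43577, Gamma_vuv = 141004/43577, Gamma_vvv = 7420/43577


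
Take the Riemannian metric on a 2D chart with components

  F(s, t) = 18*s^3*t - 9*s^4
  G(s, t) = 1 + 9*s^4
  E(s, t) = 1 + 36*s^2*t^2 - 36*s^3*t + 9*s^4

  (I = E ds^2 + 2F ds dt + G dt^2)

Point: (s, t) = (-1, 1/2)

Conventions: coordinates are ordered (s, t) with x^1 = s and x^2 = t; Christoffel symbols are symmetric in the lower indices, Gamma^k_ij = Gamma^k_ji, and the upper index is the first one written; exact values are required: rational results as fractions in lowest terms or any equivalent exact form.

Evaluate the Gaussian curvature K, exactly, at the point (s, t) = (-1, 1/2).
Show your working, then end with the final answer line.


E = 37, F = -18, G = 10, EG - F^2 = 46 at the point
E_s = -108, E_t = 72, F_s = 63, F_t = -18, G_s = -36, G_t = 0
E_tt = 72, F_st = 54, G_ss = 108
Compute both Brioschi determinants and normalise by (EG - F^2)^2.
M1 = [[-E_tt/2 + F_st - G_ss/2, E_s/2, F_s - E_t/2], [F_t - G_s/2, E, F], [G_t/2, F, G]] = [[-36, -54, 27], [0, 37, -18], [0, -18, 10]]; det M1 = -1656
M2 = [[0, E_t/2, G_s/2], [E_t/2, E, F], [G_s/2, F, G]] = [[0, 36, -18], [36, 37, -18], [-18, -18, 10]]; det M2 = -1620
det M1 - det M2 = -36; K = -36 / (46)^2 = -9/529

Answer: K = -9/529


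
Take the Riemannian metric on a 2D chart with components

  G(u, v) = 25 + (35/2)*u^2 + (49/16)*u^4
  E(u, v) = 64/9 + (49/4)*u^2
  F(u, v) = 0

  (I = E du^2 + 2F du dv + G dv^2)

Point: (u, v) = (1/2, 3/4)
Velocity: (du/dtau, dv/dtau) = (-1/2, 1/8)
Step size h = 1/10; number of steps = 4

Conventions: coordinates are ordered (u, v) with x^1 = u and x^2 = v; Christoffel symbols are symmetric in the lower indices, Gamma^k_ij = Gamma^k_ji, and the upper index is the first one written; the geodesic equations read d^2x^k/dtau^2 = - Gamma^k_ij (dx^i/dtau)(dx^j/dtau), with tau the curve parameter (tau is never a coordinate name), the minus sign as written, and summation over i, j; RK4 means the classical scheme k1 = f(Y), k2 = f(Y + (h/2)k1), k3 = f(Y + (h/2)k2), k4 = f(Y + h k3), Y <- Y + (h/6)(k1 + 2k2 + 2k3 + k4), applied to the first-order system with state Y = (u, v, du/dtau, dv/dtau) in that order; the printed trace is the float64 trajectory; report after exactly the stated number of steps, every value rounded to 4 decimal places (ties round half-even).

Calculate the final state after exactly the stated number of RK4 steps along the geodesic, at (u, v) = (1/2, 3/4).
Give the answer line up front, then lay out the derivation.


Answer: u = 0.2892, v = 0.8030, du/dtau = -0.5532, dv/dtau = 0.1395

f(Y) = (du/dtau, dv/dtau, -Gamma^u_ij Y'^i Y'^j, -Gamma^v_ij Y'^i Y'^j) with the Gammas evaluated at the stage position; h = 0.100000; intermediate values shown to 6 dp
step 0: u = 0.5000, v = 0.7500, du/dtau = -0.5000, dv/dtau = 0.1250
step 1:
  k1: at (u, v) = (0.500000, 0.750000), (du/dtau, dv/dtau) = (-0.500000, 0.125000); Gamma_uuu = 0.602048, Gamma_uuv = 0.000000, Gamma_uvv = -0.935324, Gamma_vuu = 0.000000, Gamma_vuv = 0.321839, Gamma_vvv = 0.000000; k1 = (-0.500000, 0.125000, -0.135898, 0.040230)
  k2: at (u, v) = (0.475000, 0.756250), (du/dtau, dv/dtau) = (-0.506795, 0.127011); Gamma_uuu = 0.589239, Gamma_uuv = 0.000000, Gamma_uvv = -0.908244, Gamma_vuu = 0.000000, Gamma_vuv = 0.308165, Gamma_vvv = 0.000000; k2 = (-0.506795, 0.127011, -0.136689, 0.039672)
  k3: at (u, v) = (0.474660, 0.756351), (du/dtau, dv/dtau) = (-0.506834, 0.126984); Gamma_uuu = 0.589054, Gamma_uuv = 0.000000, Gamma_uvv = -0.907863, Gamma_vuu = 0.000000, Gamma_vuv = 0.307976, Gamma_vvv = 0.000000; k3 = (-0.506834, 0.126984, -0.136678, 0.039643)
  k4: at (u, v) = (0.449317, 0.762698), (du/dtau, dv/dtau) = (-0.513668, 0.128964); Gamma_uuu = 0.574291, Gamma_uuv = 0.000000, Gamma_uvv = -0.878387, Gamma_vuu = 0.000000, Gamma_vuv = 0.293764, Gamma_vvv = 0.000000; k4 = (-0.513668, 0.128964, -0.136920, 0.038921)
  Y <- Y + (h/6)(k1 + 2k2 + 2k3 + k4): u = 0.4493, v = 0.7627, du/dtau = -0.5137, dv/dtau = 0.1290
step 2:
  k1: at (u, v) = (0.449318, 0.762699), (du/dtau, dv/dtau) = (-0.513659, 0.128963); Gamma_uuu = 0.574292, Gamma_uuv = 0.000000, Gamma_uvv = -0.878388, Gamma_vuu = 0.000000, Gamma_vuv = 0.293765, Gamma_vvv = 0.000000; k1 = (-0.513659, 0.128963, -0.136916, 0.038920)
  k2: at (u, v) = (0.423635, 0.769147), (du/dtau, dv/dtau) = (-0.520505, 0.130909); Gamma_uuu = 0.557440, Gamma_uuv = 0.000000, Gamma_uvv = -0.846363, Gamma_vuu = 0.000000, Gamma_vuv = 0.279018, Gamma_vvv = 0.000000; k2 = (-0.520505, 0.130909, -0.136520, 0.038024)
  k3: at (u, v) = (0.423293, 0.769245), (du/dtau, dv/dtau) = (-0.520485, 0.130864); Gamma_uuu = 0.557202, Gamma_uuv = 0.000000, Gamma_uvv = -0.845921, Gamma_vuu = 0.000000, Gamma_vuv = 0.278820, Gamma_vvv = 0.000000; k3 = (-0.520485, 0.130864, -0.136462, 0.037982)
  k4: at (u, v) = (0.397269, 0.775786), (du/dtau, dv/dtau) = (-0.527305, 0.132761); Gamma_uuu = 0.538071, Gamma_uuv = 0.000000, Gamma_uvv = -0.811132, Gamma_vuu = 0.000000, Gamma_vuv = 0.263532, Gamma_vvv = 0.000000; k4 = (-0.527305, 0.132761, -0.135314, 0.036897)
  Y <- Y + (h/6)(k1 + 2k2 + 2k3 + k4): u = 0.3973, v = 0.7758, du/dtau = -0.5273, dv/dtau = 0.1328
step 3:
  k1: at (u, v) = (0.397269, 0.775787), (du/dtau, dv/dtau) = (-0.527296, 0.132760); Gamma_uuu = 0.538070, Gamma_uuv = 0.000000, Gamma_uvv = -0.811132, Gamma_vuu = 0.000000, Gamma_vuv = 0.263531, Gamma_vvv = 0.000000; k1 = (-0.527296, 0.132760, -0.135309, 0.036896)
  k2: at (u, v) = (0.370904, 0.782425), (du/dtau, dv/dtau) = (-0.534061, 0.134605); Gamma_uuu = 0.516530, Gamma_uuv = 0.000000, Gamma_uvv = -0.773429, Gamma_vuu = 0.000000, Gamma_vuv = 0.247706, Gamma_vvv = 0.000000; k2 = (-0.534061, 0.134605, -0.133312, 0.035614)
  k3: at (u, v) = (0.370566, 0.782517), (du/dtau, dv/dtau) = (-0.533961, 0.134541); Gamma_uuu = 0.516239, Gamma_uuv = 0.000000, Gamma_uvv = -0.772929, Gamma_vuu = 0.000000, Gamma_vuv = 0.247501, Gamma_vvv = 0.000000; k3 = (-0.533961, 0.134541, -0.133196, 0.035561)
  k4: at (u, v) = (0.343873, 0.789241), (du/dtau, dv/dtau) = (-0.540615, 0.136316); Gamma_uuu = 0.492127, Gamma_uuv = 0.000000, Gamma_uvv = -0.732136, Gamma_vuu = 0.000000, Gamma_vuv = 0.231145, Gamma_vvv = 0.000000; k4 = (-0.540615, 0.136316, -0.130227, 0.034068)
  Y <- Y + (h/6)(k1 + 2k2 + 2k3 + k4): u = 0.3439, v = 0.7892, du/dtau = -0.5406, dv/dtau = 0.1363
step 4:
  k1: at (u, v) = (0.343870, 0.789243), (du/dtau, dv/dtau) = (-0.540605, 0.136315); Gamma_uuu = 0.492124, Gamma_uuv = 0.000000, Gamma_uvv = -0.732131, Gamma_vuu = 0.000000, Gamma_vuv = 0.231143, Gamma_vvv = 0.000000; k1 = (-0.540605, 0.136315, -0.130221, 0.034067)
  k2: at (u, v) = (0.316839, 0.796059), (du/dtau, dv/dtau) = (-0.547116, 0.138019); Gamma_uuu = 0.465334, Gamma_uuv = 0.000000, Gamma_uvv = -0.688119, Gamma_vuu = 0.000000, Gamma_vuv = 0.214259, Gamma_vvv = 0.000000; k2 = (-0.547116, 0.138019, -0.126183, 0.032358)
  k3: at (u, v) = (0.316514, 0.796144), (du/dtau, dv/dtau) = (-0.546914, 0.137933); Gamma_uuu = 0.464997, Gamma_uuv = 0.000000, Gamma_uvv = -0.687573, Gamma_vuu = 0.000000, Gamma_vuv = 0.214054, Gamma_vvv = 0.000000; k3 = (-0.546914, 0.137933, -0.126006, 0.032296)
  k4: at (u, v) = (0.289178, 0.803037), (du/dtau, dv/dtau) = (-0.553206, 0.139545); Gamma_uuu = 0.435429, Gamma_uuv = 0.000000, Gamma_uvv = -0.640247, Gamma_vuu = 0.000000, Gamma_vuv = 0.196669, Gamma_vvv = 0.000000; k4 = (-0.553206, 0.139545, -0.120790, 0.030364)
  Y <- Y + (h/6)(k1 + 2k2 + 2k3 + k4): u = 0.2892, v = 0.8030, du/dtau = -0.5532, dv/dtau = 0.1395
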